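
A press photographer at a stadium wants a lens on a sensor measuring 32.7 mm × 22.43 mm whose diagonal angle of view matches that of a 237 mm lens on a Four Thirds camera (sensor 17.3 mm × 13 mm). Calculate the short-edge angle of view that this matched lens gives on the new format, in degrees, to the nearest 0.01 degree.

Sensor diagonal = √(17.3² + 13²) = √468.2900 ≈ 21.6400 mm.
Sensor diagonal = √(32.7² + 22.43²) = √1572.3949 ≈ 39.6534 mm.
Equal diagonal AOV ⇒ f₂ = f₁ · 39.6534/21.6400 = 237 × 1.83241 ≈ 434.2819 mm.
Short-edge AOV on the new format = 2·arctan(22.43 / (2 × 434.2819)) = 2·arctan(0.02582) ≈ 2.9586°.

2.96°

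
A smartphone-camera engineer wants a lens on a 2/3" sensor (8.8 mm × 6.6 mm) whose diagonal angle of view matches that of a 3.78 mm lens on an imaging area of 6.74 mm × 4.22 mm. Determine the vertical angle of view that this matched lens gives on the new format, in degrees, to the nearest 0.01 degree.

Sensor diagonal = √(6.74² + 4.22²) = √63.2360 ≈ 7.9521 mm.
Sensor diagonal = √(8.8² + 6.6²) = √121.0000 ≈ 11.0000 mm.
Equal diagonal AOV ⇒ f₂ = f₁ · 11.0000/7.9521 = 3.78 × 1.38328 ≈ 5.2288 mm.
Vertical AOV on the new format = 2·arctan(6.6 / (2 × 5.2288)) = 2·arctan(0.63112) ≈ 64.5137°.

64.51°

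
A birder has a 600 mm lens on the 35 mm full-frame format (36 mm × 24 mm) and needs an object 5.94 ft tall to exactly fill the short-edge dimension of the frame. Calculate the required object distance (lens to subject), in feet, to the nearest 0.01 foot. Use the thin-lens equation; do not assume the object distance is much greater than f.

W: 5.94 ft × 304.8 mm/ft = 1810.51 mm.
Magnification m = h/W = dᵢ/dₒ; combined with 1/f = 1/dₒ + 1/dᵢ this gives dₒ = f·(1 + W/h).
dₒ = 600 mm × (1 + 1810.51/24) = 600 × 76.4380 ≈ 45862.799 mm = 45862.799/304.8 ft = 150.469 ft.

150.47 ft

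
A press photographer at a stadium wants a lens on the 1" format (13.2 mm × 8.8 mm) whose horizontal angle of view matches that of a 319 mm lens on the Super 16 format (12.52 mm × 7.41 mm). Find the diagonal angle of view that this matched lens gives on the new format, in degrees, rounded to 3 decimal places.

2.702°

Equal horizontal AOV ⇒ f₂ = f₁ · 13.2/12.52 = 319 × 1.05431 ≈ 336.3259 mm.
Sensor diagonal = √(13.2² + 8.8²) = √251.6800 ≈ 15.8644 mm.
Diagonal AOV on the new format = 2·arctan(15.8644 / (2 × 336.3259)) = 2·arctan(0.02358) ≈ 2.7021°.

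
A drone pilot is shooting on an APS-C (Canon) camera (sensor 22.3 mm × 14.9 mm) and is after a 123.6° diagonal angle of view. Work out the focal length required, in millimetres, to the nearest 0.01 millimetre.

7.19 mm

Sensor diagonal = √(22.3² + 14.9²) = √719.3000 ≈ 26.8198 mm.
From α = 2·arctan(d/2f) we get f = d / (2·tan(α/2)).
With d = 26.8198 mm and α/2 = 61.8°, tan(α/2) ≈ 1.86499, so f ≈ 26.8198 / 3.72998 ≈ 7.1903 mm.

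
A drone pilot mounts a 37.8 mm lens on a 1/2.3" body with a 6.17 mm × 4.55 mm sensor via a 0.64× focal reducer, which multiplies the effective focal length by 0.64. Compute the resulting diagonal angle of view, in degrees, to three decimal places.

18.007°

Effective focal length f = 37.8 × 0.64 = 24.192 mm.
Sensor diagonal = √(6.17² + 4.55²) = √58.7714 ≈ 7.6663 mm.
α = 2·arctan(7.666 / (2 × 24.192)) = 2·arctan(0.15845) ≈ 18.0069°.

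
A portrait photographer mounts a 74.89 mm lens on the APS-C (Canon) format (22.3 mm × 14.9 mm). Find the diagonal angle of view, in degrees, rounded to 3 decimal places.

Sensor diagonal = √(22.3² + 14.9²) = √719.3000 ≈ 26.8198 mm.
Angle of view α = 2·arctan(d/2f) with d = 26.8198 mm and f = 74.89 mm.
d/2f = 0.17906; arctan(0.17906) ≈ 10.1519°, so α ≈ 20.3037°.

20.304°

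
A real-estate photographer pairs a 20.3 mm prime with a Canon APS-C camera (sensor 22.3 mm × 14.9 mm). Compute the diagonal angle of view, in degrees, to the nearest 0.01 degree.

Sensor diagonal = √(22.3² + 14.9²) = √719.3000 ≈ 26.8198 mm.
Angle of view α = 2·arctan(d/2f) with d = 26.8198 mm and f = 20.3 mm.
d/2f = 0.66059; arctan(0.66059) ≈ 33.4482°, so α ≈ 66.8963°.

66.90°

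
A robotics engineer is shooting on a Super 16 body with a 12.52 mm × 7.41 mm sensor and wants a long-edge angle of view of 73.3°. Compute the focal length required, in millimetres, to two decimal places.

8.41 mm

From α = 2·arctan(w/2f) we get f = w / (2·tan(α/2)).
With w = 12.52 mm and α/2 = 36.65°, tan(α/2) ≈ 0.74402, so f ≈ 12.52 / 1.48804 ≈ 8.4137 mm.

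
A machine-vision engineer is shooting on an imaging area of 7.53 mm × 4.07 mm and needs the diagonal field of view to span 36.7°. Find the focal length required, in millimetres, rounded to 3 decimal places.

Sensor diagonal = √(7.53² + 4.07²) = √73.2658 ≈ 8.5595 mm.
From α = 2·arctan(d/2f) we get f = d / (2·tan(α/2)).
With d = 8.5595 mm and α/2 = 18.35°, tan(α/2) ≈ 0.33169, so f ≈ 8.5595 / 0.66337 ≈ 12.9031 mm.

12.903 mm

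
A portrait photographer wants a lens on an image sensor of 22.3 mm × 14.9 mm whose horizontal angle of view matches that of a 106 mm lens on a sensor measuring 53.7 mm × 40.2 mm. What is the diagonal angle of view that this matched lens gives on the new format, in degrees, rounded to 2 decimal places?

Equal horizontal AOV ⇒ f₂ = f₁ · 22.3/53.7 = 106 × 0.41527 ≈ 44.0186 mm.
Sensor diagonal = √(22.3² + 14.9²) = √719.3000 ≈ 26.8198 mm.
Diagonal AOV on the new format = 2·arctan(26.8198 / (2 × 44.0186)) = 2·arctan(0.30464) ≈ 33.8858°.

33.89°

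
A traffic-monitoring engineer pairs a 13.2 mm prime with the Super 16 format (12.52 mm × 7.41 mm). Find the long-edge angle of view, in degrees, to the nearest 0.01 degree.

Angle of view α = 2·arctan(w/2f) with w = 12.52 mm and f = 13.2 mm.
w/2f = 0.47424; arctan(0.47424) ≈ 25.3723°, so α ≈ 50.7446°.

50.74°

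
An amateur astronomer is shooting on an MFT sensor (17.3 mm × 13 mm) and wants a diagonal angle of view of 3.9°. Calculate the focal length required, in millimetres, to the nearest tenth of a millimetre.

Sensor diagonal = √(17.3² + 13²) = √468.2900 ≈ 21.6400 mm.
From α = 2·arctan(d/2f) we get f = d / (2·tan(α/2)).
With d = 21.6400 mm and α/2 = 1.95°, tan(α/2) ≈ 0.03405, so f ≈ 21.6400 / 0.06809 ≈ 317.7955 mm.

317.8 mm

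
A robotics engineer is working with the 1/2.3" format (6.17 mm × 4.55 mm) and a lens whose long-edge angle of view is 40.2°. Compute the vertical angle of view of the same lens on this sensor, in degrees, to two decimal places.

30.20°

From the long-edge AOV: f = 6.17 / (2·tan(20.1°)) = 6.17 / 0.73190 ≈ 8.4302 mm.
Vertical AOV = 2·arctan(4.55 / (2 × 8.4302)) = 2·arctan(0.26986) ≈ 30.2047°.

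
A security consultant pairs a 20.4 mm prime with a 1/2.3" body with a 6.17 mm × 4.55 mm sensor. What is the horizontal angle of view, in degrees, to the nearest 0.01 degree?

17.20°

Angle of view α = 2·arctan(w/2f) with w = 6.17 mm and f = 20.4 mm.
w/2f = 0.15123; arctan(0.15123) ≈ 8.5994°, so α ≈ 17.1988°.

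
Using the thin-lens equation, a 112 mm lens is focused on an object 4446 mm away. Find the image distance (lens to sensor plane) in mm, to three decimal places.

114.894 mm

1/dᵢ = 1/f − 1/dₒ = 1/112 − 1/4446 = 0.0087037 mm⁻¹.
dᵢ = 1/0.0087037 ≈ 114.8943 mm.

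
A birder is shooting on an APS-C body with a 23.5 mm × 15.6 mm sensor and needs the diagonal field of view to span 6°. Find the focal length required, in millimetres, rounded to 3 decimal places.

Sensor diagonal = √(23.5² + 15.6²) = √795.6100 ≈ 28.2066 mm.
From α = 2·arctan(d/2f) we get f = d / (2·tan(α/2)).
With d = 28.2066 mm and α/2 = 3°, tan(α/2) ≈ 0.05241, so f ≈ 28.2066 / 0.10482 ≈ 269.1066 mm.

269.107 mm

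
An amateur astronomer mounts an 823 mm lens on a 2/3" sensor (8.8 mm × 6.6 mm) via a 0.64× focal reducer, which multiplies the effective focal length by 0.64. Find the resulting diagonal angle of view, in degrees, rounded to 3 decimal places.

1.197°

Effective focal length f = 823 × 0.64 = 526.72 mm.
Sensor diagonal = √(8.8² + 6.6²) = √121.0000 ≈ 11.0000 mm.
α = 2·arctan(11.000 / (2 × 526.72)) = 2·arctan(0.01044) ≈ 1.1965°.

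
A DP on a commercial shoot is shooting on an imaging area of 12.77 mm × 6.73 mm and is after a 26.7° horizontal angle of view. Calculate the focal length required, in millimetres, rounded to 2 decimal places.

From α = 2·arctan(w/2f) we get f = w / (2·tan(α/2)).
With w = 12.77 mm and α/2 = 13.35°, tan(α/2) ≈ 0.23731, so f ≈ 12.77 / 0.47462 ≈ 26.9056 mm.

26.91 mm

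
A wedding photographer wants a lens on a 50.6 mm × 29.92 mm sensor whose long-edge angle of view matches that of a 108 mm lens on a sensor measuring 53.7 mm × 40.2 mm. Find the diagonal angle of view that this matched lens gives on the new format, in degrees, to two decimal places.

Equal long-edge AOV ⇒ f₂ = f₁ · 50.6/53.7 = 108 × 0.94227 ≈ 101.7654 mm.
Sensor diagonal = √(50.6² + 29.92²) = √3455.5664 ≈ 58.7841 mm.
Diagonal AOV on the new format = 2·arctan(58.7841 / (2 × 101.7654)) = 2·arctan(0.28882) ≈ 32.2197°.

32.22°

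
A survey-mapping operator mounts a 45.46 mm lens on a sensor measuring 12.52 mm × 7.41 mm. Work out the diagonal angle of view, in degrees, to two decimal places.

Sensor diagonal = √(12.52² + 7.41²) = √211.6585 ≈ 14.5485 mm.
Angle of view α = 2·arctan(d/2f) with d = 14.5485 mm and f = 45.46 mm.
d/2f = 0.16001; arctan(0.16001) ≈ 9.0911°, so α ≈ 18.1821°.

18.18°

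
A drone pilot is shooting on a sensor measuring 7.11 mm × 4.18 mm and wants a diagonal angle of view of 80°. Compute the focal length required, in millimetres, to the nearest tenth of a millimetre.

4.9 mm

Sensor diagonal = √(7.11² + 4.18²) = √68.0245 ≈ 8.2477 mm.
From α = 2·arctan(d/2f) we get f = d / (2·tan(α/2)).
With d = 8.2477 mm and α/2 = 40°, tan(α/2) ≈ 0.83910, so f ≈ 8.2477 / 1.67820 ≈ 4.9146 mm.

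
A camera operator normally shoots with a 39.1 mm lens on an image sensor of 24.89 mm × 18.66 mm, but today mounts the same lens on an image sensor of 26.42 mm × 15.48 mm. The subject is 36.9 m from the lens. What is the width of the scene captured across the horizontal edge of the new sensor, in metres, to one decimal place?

24.9 m

The focal length stays 39.1 mm; the relevant sensor dimension is now w = 26.42 mm. Object distance dₒ = 36.9 m = 36900 mm.
Thin-lens field width W = w·(dₒ − f)/f = 26.42 × (36900 − 39.1)/39.1 ≈ 24907.033 mm = 24.907 m.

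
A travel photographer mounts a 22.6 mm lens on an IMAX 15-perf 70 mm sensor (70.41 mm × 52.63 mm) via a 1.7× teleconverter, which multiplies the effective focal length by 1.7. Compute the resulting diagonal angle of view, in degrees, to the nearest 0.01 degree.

Effective focal length f = 22.6 × 1.7 = 38.42 mm.
Sensor diagonal = √(70.41² + 52.63²) = √7727.4850 ≈ 87.9061 mm.
α = 2·arctan(87.906 / (2 × 38.42)) = 2·arctan(1.14402) ≈ 97.6857°.

97.69°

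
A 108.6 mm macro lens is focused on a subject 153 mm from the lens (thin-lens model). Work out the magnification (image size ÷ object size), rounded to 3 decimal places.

2.446×

Thin lens: 1/f = 1/dₒ + 1/dᵢ → 1/dᵢ = 1/108.6 − 1/153 = 0.0026722 mm⁻¹, so dᵢ ≈ 374.2297 mm.
Magnification m = dᵢ/dₒ = 374.2297/153 ≈ 2.44595.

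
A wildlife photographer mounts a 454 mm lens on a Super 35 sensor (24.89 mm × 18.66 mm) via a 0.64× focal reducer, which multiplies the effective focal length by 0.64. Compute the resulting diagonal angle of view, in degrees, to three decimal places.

6.128°

Effective focal length f = 454 × 0.64 = 290.56 mm.
Sensor diagonal = √(24.89² + 18.66²) = √967.7077 ≈ 31.1080 mm.
α = 2·arctan(31.108 / (2 × 290.56)) = 2·arctan(0.05353) ≈ 6.1284°.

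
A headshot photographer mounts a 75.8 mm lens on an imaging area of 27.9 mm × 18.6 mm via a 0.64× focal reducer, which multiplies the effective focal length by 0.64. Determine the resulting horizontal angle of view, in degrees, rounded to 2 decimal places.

Effective focal length f = 75.8 × 0.64 = 48.512 mm.
α = 2·arctan(27.9 / (2 × 48.512)) = 2·arctan(0.28756) ≈ 32.0860°.

32.09°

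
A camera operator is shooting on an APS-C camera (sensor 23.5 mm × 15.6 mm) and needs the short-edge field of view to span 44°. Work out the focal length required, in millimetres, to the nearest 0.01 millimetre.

From α = 2·arctan(h/2f) we get f = h / (2·tan(α/2)).
With h = 15.6 mm and α/2 = 22°, tan(α/2) ≈ 0.40403, so f ≈ 15.6 / 0.80805 ≈ 19.3057 mm.

19.31 mm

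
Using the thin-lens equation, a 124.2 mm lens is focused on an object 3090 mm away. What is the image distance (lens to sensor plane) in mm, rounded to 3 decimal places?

1/dᵢ = 1/f − 1/dₒ = 1/124.2 − 1/3090 = 0.0077279 mm⁻¹.
dᵢ = 1/0.0077279 ≈ 129.4012 mm.

129.401 mm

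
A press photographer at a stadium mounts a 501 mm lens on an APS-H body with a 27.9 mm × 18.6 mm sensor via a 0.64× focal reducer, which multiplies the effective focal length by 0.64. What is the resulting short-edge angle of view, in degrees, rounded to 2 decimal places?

Effective focal length f = 501 × 0.64 = 320.64 mm.
α = 2·arctan(18.6 / (2 × 320.64)) = 2·arctan(0.02900) ≈ 3.3227°.

3.32°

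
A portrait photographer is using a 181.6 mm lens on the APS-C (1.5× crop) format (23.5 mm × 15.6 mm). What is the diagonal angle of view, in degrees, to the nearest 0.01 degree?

8.88°

Sensor diagonal = √(23.5² + 15.6²) = √795.6100 ≈ 28.2066 mm.
Angle of view α = 2·arctan(d/2f) with d = 28.2066 mm and f = 181.6 mm.
d/2f = 0.07766; arctan(0.07766) ≈ 4.4407°, so α ≈ 8.8815°.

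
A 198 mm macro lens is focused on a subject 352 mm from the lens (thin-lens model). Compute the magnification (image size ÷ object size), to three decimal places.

Thin lens: 1/f = 1/dₒ + 1/dᵢ → 1/dᵢ = 1/198 − 1/352 = 0.0022096 mm⁻¹, so dᵢ ≈ 452.5714 mm.
Magnification m = dᵢ/dₒ = 452.5714/352 ≈ 1.28571.

1.286×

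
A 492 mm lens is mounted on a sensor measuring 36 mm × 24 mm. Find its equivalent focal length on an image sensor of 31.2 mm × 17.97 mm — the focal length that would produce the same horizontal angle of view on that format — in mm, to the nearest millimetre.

Equal angle of view means equal width/f ratio, so f₂ = f₁ · (width₂/width₁) = 492 × 31.2/36.
f₂ = 492 × 0.86667 ≈ 426.400 mm.

426 mm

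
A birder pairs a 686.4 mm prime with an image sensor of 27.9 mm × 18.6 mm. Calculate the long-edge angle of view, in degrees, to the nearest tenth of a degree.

Angle of view α = 2·arctan(w/2f) with w = 27.9 mm and f = 686.4 mm.
w/2f = 0.02032; arctan(0.02032) ≈ 1.1643°, so α ≈ 2.3286°.

2.3°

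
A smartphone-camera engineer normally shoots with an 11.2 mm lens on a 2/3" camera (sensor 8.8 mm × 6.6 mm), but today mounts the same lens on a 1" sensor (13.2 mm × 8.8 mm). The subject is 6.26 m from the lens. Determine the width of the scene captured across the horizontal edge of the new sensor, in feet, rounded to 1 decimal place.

The focal length stays 11.2 mm; the relevant sensor dimension is now w = 13.2 mm. Object distance dₒ = 6.26 m = 6260 mm.
Thin-lens field width W = w·(dₒ − f)/f = 13.2 × (6260 − 11.2)/11.2 ≈ 7364.657 mm = 7364.657/304.8 ft = 24.1623 ft.

24.2 ft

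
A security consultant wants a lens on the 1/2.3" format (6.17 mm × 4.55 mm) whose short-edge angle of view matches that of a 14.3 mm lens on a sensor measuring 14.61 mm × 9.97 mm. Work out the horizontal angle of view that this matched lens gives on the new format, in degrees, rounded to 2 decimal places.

Equal short-edge AOV ⇒ f₂ = f₁ · 4.55/9.97 = 14.3 × 0.45637 ≈ 6.5261 mm.
Horizontal AOV on the new format = 2·arctan(6.17 / (2 × 6.5261)) = 2·arctan(0.47272) ≈ 50.6020°.

50.60°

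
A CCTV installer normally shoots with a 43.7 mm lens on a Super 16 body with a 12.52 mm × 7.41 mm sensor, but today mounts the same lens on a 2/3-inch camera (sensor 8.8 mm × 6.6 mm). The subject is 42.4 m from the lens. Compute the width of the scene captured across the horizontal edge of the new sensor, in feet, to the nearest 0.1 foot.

The focal length stays 43.7 mm; the relevant sensor dimension is now w = 8.8 mm. Object distance dₒ = 42.4 m = 42400 mm.
Thin-lens field width W = w·(dₒ − f)/f = 8.8 × (42400 − 43.7)/43.7 ≈ 8529.415 mm = 8529.415/304.8 ft = 27.9836 ft.

28.0 ft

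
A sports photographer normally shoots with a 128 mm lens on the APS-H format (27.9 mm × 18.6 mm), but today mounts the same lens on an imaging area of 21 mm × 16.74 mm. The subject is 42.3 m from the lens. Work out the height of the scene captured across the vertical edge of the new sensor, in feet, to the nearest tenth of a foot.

18.1 ft

The focal length stays 128 mm; the relevant sensor dimension is now h = 16.74 mm. Object distance dₒ = 42.3 m = 42300 mm.
Thin-lens field height W = h·(dₒ − f)/f = 16.74 × (42300 − 128)/128 ≈ 5515.307 mm = 5515.307/304.8 ft = 18.0948 ft.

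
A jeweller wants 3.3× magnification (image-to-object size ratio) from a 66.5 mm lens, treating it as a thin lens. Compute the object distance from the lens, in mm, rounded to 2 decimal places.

With m = dᵢ/dₒ and 1/f = 1/dₒ + 1/dᵢ, substituting dᵢ = m·dₒ gives 1/f = (1 + 1/m)/dₒ, hence dₒ = f·(1 + 1/m).
dₒ = 66.5 × (1 + 1/3.3) = 66.5 × 1.30303 ≈ 86.652 mm.

86.65 mm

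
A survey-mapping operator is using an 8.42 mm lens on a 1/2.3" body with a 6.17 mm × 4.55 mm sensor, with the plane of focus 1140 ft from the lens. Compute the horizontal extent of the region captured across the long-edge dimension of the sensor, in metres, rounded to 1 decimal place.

dₒ: 1140 ft × 304.8 mm/ft = 347471.99 mm.
Similar triangles through the lens centre give W/dₒ = w/dᵢ; with 1/f = 1/dₒ + 1/dᵢ this gives W = w·(dₒ − f)/f.
W = 6.17 mm × (347472 − 8.42) / 8.42 = 6.17 × 41266.4571 ≈ 254614.040 mm = 254.614 m.

254.6 m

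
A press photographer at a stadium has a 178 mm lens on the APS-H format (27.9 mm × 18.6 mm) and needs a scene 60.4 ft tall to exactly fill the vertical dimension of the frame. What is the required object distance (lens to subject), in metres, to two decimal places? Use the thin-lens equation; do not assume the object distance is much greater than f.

W: 60.4 ft × 304.8 mm/ft = 18409.92 mm.
Magnification m = h/W = dᵢ/dₒ; combined with 1/f = 1/dₒ + 1/dᵢ this gives dₒ = f·(1 + W/h).
dₒ = 178 mm × (1 + 18409.9/18.6) = 178 × 990.7806 ≈ 176358.949 mm = 176.359 m.

176.36 m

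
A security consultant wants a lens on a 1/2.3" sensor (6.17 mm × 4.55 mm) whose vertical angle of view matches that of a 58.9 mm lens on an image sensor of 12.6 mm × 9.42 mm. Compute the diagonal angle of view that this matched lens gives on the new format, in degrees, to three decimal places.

Equal vertical AOV ⇒ f₂ = f₁ · 4.55/9.42 = 58.9 × 0.48301 ≈ 28.4496 mm.
Sensor diagonal = √(6.17² + 4.55²) = √58.7714 ≈ 7.6663 mm.
Diagonal AOV on the new format = 2·arctan(7.6663 / (2 × 28.4496)) = 2·arctan(0.13473) ≈ 15.3470°.

15.347°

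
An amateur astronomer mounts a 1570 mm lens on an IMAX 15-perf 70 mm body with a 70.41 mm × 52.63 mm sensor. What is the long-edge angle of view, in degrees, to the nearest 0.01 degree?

2.57°

Angle of view α = 2·arctan(w/2f) with w = 70.41 mm and f = 1570 mm.
w/2f = 0.02242; arctan(0.02242) ≈ 1.2846°, so α ≈ 2.5691°.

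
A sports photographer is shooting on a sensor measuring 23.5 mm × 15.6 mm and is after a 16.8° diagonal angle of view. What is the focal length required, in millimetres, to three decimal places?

Sensor diagonal = √(23.5² + 15.6²) = √795.6100 ≈ 28.2066 mm.
From α = 2·arctan(d/2f) we get f = d / (2·tan(α/2)).
With d = 28.2066 mm and α/2 = 8.4°, tan(α/2) ≈ 0.14767, so f ≈ 28.2066 / 0.29533 ≈ 95.5072 mm.

95.507 mm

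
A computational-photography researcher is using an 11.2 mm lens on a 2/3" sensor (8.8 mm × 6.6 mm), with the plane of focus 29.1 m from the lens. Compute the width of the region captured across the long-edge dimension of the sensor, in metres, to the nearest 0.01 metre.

dₒ: 29.1 m = 29100 mm.
Similar triangles through the lens centre give W/dₒ = w/dᵢ; with 1/f = 1/dₒ + 1/dᵢ this gives W = w·(dₒ − f)/f.
W = 8.8 mm × (29100 − 11.2) / 11.2 = 8.8 × 2597.2143 ≈ 22855.486 mm = 22.8555 m.

22.86 m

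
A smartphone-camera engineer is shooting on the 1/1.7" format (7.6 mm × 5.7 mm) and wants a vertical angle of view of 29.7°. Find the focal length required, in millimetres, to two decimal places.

10.75 mm

From α = 2·arctan(h/2f) we get f = h / (2·tan(α/2)).
With h = 5.7 mm and α/2 = 14.85°, tan(α/2) ≈ 0.26515, so f ≈ 5.7 / 0.53029 ≈ 10.7488 mm.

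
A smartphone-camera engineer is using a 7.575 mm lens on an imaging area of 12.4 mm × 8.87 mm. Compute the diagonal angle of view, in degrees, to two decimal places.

90.36°

Sensor diagonal = √(12.4² + 8.87²) = √232.4369 ≈ 15.2459 mm.
Angle of view α = 2·arctan(d/2f) with d = 15.2459 mm and f = 7.575 mm.
d/2f = 1.00633; arctan(1.00633) ≈ 45.1807°, so α ≈ 90.3615°.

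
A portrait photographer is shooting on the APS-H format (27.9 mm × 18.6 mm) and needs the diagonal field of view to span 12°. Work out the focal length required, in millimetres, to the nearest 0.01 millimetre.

159.52 mm

Sensor diagonal = √(27.9² + 18.6²) = √1124.3700 ≈ 33.5316 mm.
From α = 2·arctan(d/2f) we get f = d / (2·tan(α/2)).
With d = 33.5316 mm and α/2 = 6°, tan(α/2) ≈ 0.10510, so f ≈ 33.5316 / 0.21021 ≈ 159.5161 mm.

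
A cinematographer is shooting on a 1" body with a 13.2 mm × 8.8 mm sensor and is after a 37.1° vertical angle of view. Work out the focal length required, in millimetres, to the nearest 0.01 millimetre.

13.11 mm

From α = 2·arctan(h/2f) we get f = h / (2·tan(α/2)).
With h = 8.8 mm and α/2 = 18.55°, tan(α/2) ≈ 0.33557, so f ≈ 8.8 / 0.67113 ≈ 13.1122 mm.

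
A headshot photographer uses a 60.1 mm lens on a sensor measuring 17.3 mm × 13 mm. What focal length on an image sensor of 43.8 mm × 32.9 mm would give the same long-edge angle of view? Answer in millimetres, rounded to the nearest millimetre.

Equal angle of view means equal width/f ratio, so f₂ = f₁ · (width₂/width₁) = 60.1 × 43.8/17.3.
f₂ = 60.1 × 2.53179 ≈ 152.161 mm.

152 mm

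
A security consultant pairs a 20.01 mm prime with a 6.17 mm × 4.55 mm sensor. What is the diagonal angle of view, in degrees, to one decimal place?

Sensor diagonal = √(6.17² + 4.55²) = √58.7714 ≈ 7.6663 mm.
Angle of view α = 2·arctan(d/2f) with d = 7.6663 mm and f = 20.01 mm.
d/2f = 0.19156; arctan(0.19156) ≈ 10.8442°, so α ≈ 21.6885°.

21.7°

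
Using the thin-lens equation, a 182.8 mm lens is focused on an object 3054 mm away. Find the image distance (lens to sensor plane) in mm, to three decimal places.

194.438 mm

1/dᵢ = 1/f − 1/dₒ = 1/182.8 − 1/3054 = 0.0051430 mm⁻¹.
dᵢ = 1/0.0051430 ≈ 194.4383 mm.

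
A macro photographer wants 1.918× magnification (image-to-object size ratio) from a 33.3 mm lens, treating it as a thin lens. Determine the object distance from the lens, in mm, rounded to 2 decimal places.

With m = dᵢ/dₒ and 1/f = 1/dₒ + 1/dᵢ, substituting dᵢ = m·dₒ gives 1/f = (1 + 1/m)/dₒ, hence dₒ = f·(1 + 1/m).
dₒ = 33.3 × (1 + 1/1.918) = 33.3 × 1.52138 ≈ 50.662 mm.

50.66 mm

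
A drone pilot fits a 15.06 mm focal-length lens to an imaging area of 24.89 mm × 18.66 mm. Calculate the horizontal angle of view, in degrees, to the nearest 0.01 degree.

79.14°

Angle of view α = 2·arctan(w/2f) with w = 24.89 mm and f = 15.06 mm.
w/2f = 0.82636; arctan(0.82636) ≈ 39.5690°, so α ≈ 79.1380°.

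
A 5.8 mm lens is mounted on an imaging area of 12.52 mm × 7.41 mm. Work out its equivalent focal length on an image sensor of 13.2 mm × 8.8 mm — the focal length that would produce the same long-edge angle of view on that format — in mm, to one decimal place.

Equal angle of view means equal width/f ratio, so f₂ = f₁ · (width₂/width₁) = 5.8 × 13.2/12.52.
f₂ = 5.8 × 1.05431 ≈ 6.115 mm.

6.1 mm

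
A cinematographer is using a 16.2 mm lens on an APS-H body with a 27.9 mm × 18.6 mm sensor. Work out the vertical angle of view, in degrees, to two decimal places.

59.72°

Angle of view α = 2·arctan(h/2f) with h = 18.6 mm and f = 16.2 mm.
h/2f = 0.57407; arctan(0.57407) ≈ 29.8590°, so α ≈ 59.7180°.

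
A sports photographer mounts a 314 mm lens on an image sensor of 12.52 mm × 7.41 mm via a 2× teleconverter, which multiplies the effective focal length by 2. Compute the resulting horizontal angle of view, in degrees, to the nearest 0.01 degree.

Effective focal length f = 314 × 2 = 628 mm.
α = 2·arctan(12.52 / (2 × 628)) = 2·arctan(0.00997) ≈ 1.1422°.

1.14°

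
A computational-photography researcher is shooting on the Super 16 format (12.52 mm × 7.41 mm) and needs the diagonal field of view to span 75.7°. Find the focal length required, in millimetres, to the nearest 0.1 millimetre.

Sensor diagonal = √(12.52² + 7.41²) = √211.6585 ≈ 14.5485 mm.
From α = 2·arctan(d/2f) we get f = d / (2·tan(α/2)).
With d = 14.5485 mm and α/2 = 37.85°, tan(α/2) ≈ 0.77708, so f ≈ 14.5485 / 1.55416 ≈ 9.3610 mm.

9.4 mm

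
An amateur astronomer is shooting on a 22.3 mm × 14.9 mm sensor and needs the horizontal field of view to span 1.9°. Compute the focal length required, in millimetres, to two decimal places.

From α = 2·arctan(w/2f) we get f = w / (2·tan(α/2)).
With w = 22.3 mm and α/2 = 0.95°, tan(α/2) ≈ 0.01658, so f ≈ 22.3 / 0.03316 ≈ 672.4099 mm.

672.41 mm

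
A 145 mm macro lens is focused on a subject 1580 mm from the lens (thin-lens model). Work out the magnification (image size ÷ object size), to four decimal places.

Thin lens: 1/f = 1/dₒ + 1/dᵢ → 1/dᵢ = 1/145 − 1/1580 = 0.0062636 mm⁻¹, so dᵢ ≈ 159.6516 mm.
Magnification m = dᵢ/dₒ = 159.6516/1580 ≈ 0.10105.

0.1010×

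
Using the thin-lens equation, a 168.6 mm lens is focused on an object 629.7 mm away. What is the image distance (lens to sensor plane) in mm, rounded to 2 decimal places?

230.25 mm

1/dᵢ = 1/f − 1/dₒ = 1/168.6 − 1/629.7 = 0.0043431 mm⁻¹.
dᵢ = 1/0.0043431 ≈ 230.2481 mm.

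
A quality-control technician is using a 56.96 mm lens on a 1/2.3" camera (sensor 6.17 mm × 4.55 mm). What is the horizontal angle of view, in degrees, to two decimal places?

6.20°

Angle of view α = 2·arctan(w/2f) with w = 6.17 mm and f = 56.96 mm.
w/2f = 0.05416; arctan(0.05416) ≈ 3.1002°, so α ≈ 6.2003°.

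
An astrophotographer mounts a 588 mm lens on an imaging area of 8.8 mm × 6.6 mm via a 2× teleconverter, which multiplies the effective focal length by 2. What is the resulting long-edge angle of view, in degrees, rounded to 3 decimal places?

0.429°

Effective focal length f = 588 × 2 = 1176 mm.
α = 2·arctan(8.8 / (2 × 1176)) = 2·arctan(0.00374) ≈ 0.4287°.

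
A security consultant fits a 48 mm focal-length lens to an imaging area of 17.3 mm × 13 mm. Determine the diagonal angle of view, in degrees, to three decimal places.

Sensor diagonal = √(17.3² + 13²) = √468.2900 ≈ 21.6400 mm.
Angle of view α = 2·arctan(d/2f) with d = 21.6400 mm and f = 48 mm.
d/2f = 0.22542; arctan(0.22542) ≈ 12.7031°, so α ≈ 25.4062°.

25.406°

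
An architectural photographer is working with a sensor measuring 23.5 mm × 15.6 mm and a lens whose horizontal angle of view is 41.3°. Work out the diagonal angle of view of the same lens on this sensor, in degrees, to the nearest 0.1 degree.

48.7°

From the horizontal AOV: f = 23.5 / (2·tan(20.65°)) = 23.5 / 0.75374 ≈ 31.1777 mm.
Sensor diagonal = √(23.5² + 15.6²) = √795.6100 ≈ 28.2066 mm.
Diagonal AOV = 2·arctan(28.2066 / (2 × 31.1777)) = 2·arctan(0.45235) ≈ 48.6793°.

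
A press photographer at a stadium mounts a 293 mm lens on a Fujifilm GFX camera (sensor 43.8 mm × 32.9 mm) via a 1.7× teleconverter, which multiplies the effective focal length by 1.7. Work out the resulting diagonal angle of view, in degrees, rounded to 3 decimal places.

6.295°

Effective focal length f = 293 × 1.7 = 498.1 mm.
Sensor diagonal = √(43.8² + 32.9²) = √3000.8500 ≈ 54.7800 mm.
α = 2·arctan(54.780 / (2 × 498.1)) = 2·arctan(0.05499) ≈ 6.2949°.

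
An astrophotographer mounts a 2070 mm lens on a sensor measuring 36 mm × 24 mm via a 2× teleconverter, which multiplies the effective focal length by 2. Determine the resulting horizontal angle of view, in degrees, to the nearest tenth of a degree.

Effective focal length f = 2070 × 2 = 4140 mm.
α = 2·arctan(36 / (2 × 4140)) = 2·arctan(0.00435) ≈ 0.4982°.

0.5°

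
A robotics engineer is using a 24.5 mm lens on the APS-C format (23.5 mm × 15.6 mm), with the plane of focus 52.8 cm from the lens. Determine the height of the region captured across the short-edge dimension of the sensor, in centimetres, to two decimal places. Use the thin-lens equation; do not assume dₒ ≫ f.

32.06 cm

dₒ: 52.8 cm = 528 mm.
Similar triangles through the lens centre give W/dₒ = h/dᵢ; with 1/f = 1/dₒ + 1/dᵢ this gives W = h·(dₒ − f)/f.
W = 15.6 mm × (528 − 24.5) / 24.5 = 15.6 × 20.5510 ≈ 320.596 mm = 32.0596 cm.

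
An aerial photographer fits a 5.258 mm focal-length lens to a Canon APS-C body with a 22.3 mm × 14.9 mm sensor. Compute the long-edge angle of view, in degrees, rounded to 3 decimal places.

129.506°

Angle of view α = 2·arctan(w/2f) with w = 22.3 mm and f = 5.258 mm.
w/2f = 2.12058; arctan(2.12058) ≈ 64.7529°, so α ≈ 129.5057°.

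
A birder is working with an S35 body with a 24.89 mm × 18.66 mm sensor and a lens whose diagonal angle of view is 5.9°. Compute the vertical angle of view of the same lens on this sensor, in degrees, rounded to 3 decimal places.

Sensor diagonal = √(24.89² + 18.66²) = √967.7077 ≈ 31.1080 mm.
From the diagonal AOV: f = 31.1080 / (2·tan(2.95°)) = 31.1080 / 0.10307 ≈ 301.8274 mm.
Vertical AOV = 2·arctan(18.66 / (2 × 301.8274)) = 2·arctan(0.03091) ≈ 3.5411°.

3.541°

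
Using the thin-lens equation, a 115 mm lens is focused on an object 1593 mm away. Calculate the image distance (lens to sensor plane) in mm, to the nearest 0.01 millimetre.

123.95 mm

1/dᵢ = 1/f − 1/dₒ = 1/115 − 1/1593 = 0.0080679 mm⁻¹.
dᵢ = 1/0.0080679 ≈ 123.9479 mm.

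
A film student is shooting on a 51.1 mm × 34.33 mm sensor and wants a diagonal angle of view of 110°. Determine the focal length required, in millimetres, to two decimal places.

Sensor diagonal = √(51.1² + 34.33²) = √3789.7589 ≈ 61.5610 mm.
From α = 2·arctan(d/2f) we get f = d / (2·tan(α/2)).
With d = 61.5610 mm and α/2 = 55°, tan(α/2) ≈ 1.42815, so f ≈ 61.5610 / 2.85630 ≈ 21.5527 mm.

21.55 mm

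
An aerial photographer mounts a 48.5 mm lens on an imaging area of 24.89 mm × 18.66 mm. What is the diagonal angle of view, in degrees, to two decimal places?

35.56°

Sensor diagonal = √(24.89² + 18.66²) = √967.7077 ≈ 31.1080 mm.
Angle of view α = 2·arctan(d/2f) with d = 31.1080 mm and f = 48.5 mm.
d/2f = 0.32070; arctan(0.32070) ≈ 17.7811°, so α ≈ 35.5622°.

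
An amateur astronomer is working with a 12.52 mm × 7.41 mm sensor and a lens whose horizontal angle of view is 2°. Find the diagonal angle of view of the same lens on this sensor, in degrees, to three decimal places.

2.324°

From the horizontal AOV: f = 12.52 / (2·tan(1°)) = 12.52 / 0.03491 ≈ 358.6352 mm.
Sensor diagonal = √(12.52² + 7.41²) = √211.6585 ≈ 14.5485 mm.
Diagonal AOV = 2·arctan(14.5485 / (2 × 358.6352)) = 2·arctan(0.02028) ≈ 2.3240°.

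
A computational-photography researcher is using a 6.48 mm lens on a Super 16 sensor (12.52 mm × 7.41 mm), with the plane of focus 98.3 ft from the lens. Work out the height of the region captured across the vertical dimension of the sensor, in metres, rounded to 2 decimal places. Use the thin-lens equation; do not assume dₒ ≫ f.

dₒ: 98.3 ft × 304.8 mm/ft = 29961.84 mm.
Similar triangles through the lens centre give W/dₒ = h/dᵢ; with 1/f = 1/dₒ + 1/dᵢ this gives W = h·(dₒ − f)/f.
W = 7.41 mm × (29961.8 − 6.48) / 6.48 = 7.41 × 4622.7406 ≈ 34254.508 mm = 34.2545 m.

34.25 m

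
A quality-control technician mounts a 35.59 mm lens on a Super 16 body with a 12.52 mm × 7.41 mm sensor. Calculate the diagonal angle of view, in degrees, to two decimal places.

23.10°

Sensor diagonal = √(12.52² + 7.41²) = √211.6585 ≈ 14.5485 mm.
Angle of view α = 2·arctan(d/2f) with d = 14.5485 mm and f = 35.59 mm.
d/2f = 0.20439; arctan(0.20439) ≈ 11.5516°, so α ≈ 23.1032°.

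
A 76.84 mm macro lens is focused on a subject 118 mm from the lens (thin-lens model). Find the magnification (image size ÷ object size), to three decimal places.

Thin lens: 1/f = 1/dₒ + 1/dᵢ → 1/dᵢ = 1/76.84 − 1/118 = 0.0045395 mm⁻¹, so dᵢ ≈ 220.2896 mm.
Magnification m = dᵢ/dₒ = 220.2896/118 ≈ 1.86686.

1.867×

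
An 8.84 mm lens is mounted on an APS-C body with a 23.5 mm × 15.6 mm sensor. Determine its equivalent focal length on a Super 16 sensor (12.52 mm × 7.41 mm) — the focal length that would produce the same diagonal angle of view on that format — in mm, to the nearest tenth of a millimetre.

Sensor diagonal = √(23.5² + 15.6²) = √795.6100 ≈ 28.2066 mm.
Sensor diagonal = √(12.52² + 7.41²) = √211.6585 ≈ 14.5485 mm.
Equal angle of view means equal diagonal/f ratio, so f₂ = f₁ · (diagonal₂/diagonal₁) = 8.84 × 14.5485/28.2066.
f₂ = 8.84 × 0.51578 ≈ 4.560 mm.

4.6 mm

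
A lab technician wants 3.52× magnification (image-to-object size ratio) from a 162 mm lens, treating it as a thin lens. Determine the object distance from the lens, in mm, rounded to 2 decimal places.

208.02 mm

With m = dᵢ/dₒ and 1/f = 1/dₒ + 1/dᵢ, substituting dᵢ = m·dₒ gives 1/f = (1 + 1/m)/dₒ, hence dₒ = f·(1 + 1/m).
dₒ = 162 × (1 + 1/3.52) = 162 × 1.28409 ≈ 208.023 mm.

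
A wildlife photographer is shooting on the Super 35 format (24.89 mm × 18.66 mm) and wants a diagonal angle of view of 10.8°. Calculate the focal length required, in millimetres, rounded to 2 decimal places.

Sensor diagonal = √(24.89² + 18.66²) = √967.7077 ≈ 31.1080 mm.
From α = 2·arctan(d/2f) we get f = d / (2·tan(α/2)).
With d = 31.1080 mm and α/2 = 5.4°, tan(α/2) ≈ 0.09453, so f ≈ 31.1080 / 0.18906 ≈ 164.5441 mm.

164.54 mm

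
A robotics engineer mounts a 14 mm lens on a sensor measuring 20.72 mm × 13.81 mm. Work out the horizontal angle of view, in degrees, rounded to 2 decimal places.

73.00°

Angle of view α = 2·arctan(w/2f) with w = 20.72 mm and f = 14 mm.
w/2f = 0.74000; arctan(0.74000) ≈ 36.5014°, so α ≈ 73.0029°.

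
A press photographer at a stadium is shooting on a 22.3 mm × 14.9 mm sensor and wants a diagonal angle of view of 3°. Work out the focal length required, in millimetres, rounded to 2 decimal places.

Sensor diagonal = √(22.3² + 14.9²) = √719.3000 ≈ 26.8198 mm.
From α = 2·arctan(d/2f) we get f = d / (2·tan(α/2)).
With d = 26.8198 mm and α/2 = 1.5°, tan(α/2) ≈ 0.02619, so f ≈ 26.8198 / 0.05237 ≈ 512.1028 mm.

512.10 mm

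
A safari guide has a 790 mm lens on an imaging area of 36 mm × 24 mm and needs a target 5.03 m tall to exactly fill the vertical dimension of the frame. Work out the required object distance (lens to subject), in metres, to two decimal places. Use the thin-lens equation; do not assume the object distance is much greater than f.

W: 5.03 m = 5030 mm.
Magnification m = h/W = dᵢ/dₒ; combined with 1/f = 1/dₒ + 1/dᵢ this gives dₒ = f·(1 + W/h).
dₒ = 790 mm × (1 + 5030/24) = 790 × 210.5833 ≈ 166360.833 mm = 166.361 m.

166.36 m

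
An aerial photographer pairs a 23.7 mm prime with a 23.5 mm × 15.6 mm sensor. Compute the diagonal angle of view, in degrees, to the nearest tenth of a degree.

Sensor diagonal = √(23.5² + 15.6²) = √795.6100 ≈ 28.2066 mm.
Angle of view α = 2·arctan(d/2f) with d = 28.2066 mm and f = 23.7 mm.
d/2f = 0.59508; arctan(0.59508) ≈ 30.7558°, so α ≈ 61.5116°.

61.5°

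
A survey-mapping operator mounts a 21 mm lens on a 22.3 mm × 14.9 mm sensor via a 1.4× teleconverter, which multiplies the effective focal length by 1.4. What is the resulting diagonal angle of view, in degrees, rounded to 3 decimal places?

Effective focal length f = 21 × 1.4 = 29.4 mm.
Sensor diagonal = √(22.3² + 14.9²) = √719.3000 ≈ 26.8198 mm.
α = 2·arctan(26.820 / (2 × 29.4)) = 2·arctan(0.45612) ≈ 49.0372°.

49.037°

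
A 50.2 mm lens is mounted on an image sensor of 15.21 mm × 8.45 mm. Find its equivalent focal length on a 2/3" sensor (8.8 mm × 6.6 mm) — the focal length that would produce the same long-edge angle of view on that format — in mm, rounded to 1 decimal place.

29.0 mm

Equal angle of view means equal width/f ratio, so f₂ = f₁ · (width₂/width₁) = 50.2 × 8.8/15.21.
f₂ = 50.2 × 0.57857 ≈ 29.044 mm.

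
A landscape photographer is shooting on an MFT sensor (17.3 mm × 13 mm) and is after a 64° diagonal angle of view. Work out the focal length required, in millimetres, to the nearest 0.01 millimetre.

17.32 mm

Sensor diagonal = √(17.3² + 13²) = √468.2900 ≈ 21.6400 mm.
From α = 2·arctan(d/2f) we get f = d / (2·tan(α/2)).
With d = 21.6400 mm and α/2 = 32°, tan(α/2) ≈ 0.62487, so f ≈ 21.6400 / 1.24974 ≈ 17.3156 mm.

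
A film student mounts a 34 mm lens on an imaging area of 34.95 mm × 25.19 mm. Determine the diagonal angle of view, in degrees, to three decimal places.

Sensor diagonal = √(34.95² + 25.19²) = √1856.0386 ≈ 43.0818 mm.
Angle of view α = 2·arctan(d/2f) with d = 43.0818 mm and f = 34 mm.
d/2f = 0.63356; arctan(0.63356) ≈ 32.3565°, so α ≈ 64.7130°.

64.713°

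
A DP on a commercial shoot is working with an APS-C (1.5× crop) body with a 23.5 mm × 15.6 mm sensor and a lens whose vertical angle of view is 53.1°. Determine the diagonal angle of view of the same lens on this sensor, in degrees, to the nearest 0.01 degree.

From the vertical AOV: f = 15.6 / (2·tan(26.55°)) = 15.6 / 0.99934 ≈ 15.6103 mm.
Sensor diagonal = √(23.5² + 15.6²) = √795.6100 ≈ 28.2066 mm.
Diagonal AOV = 2·arctan(28.2066 / (2 × 15.6103)) = 2·arctan(0.90346) ≈ 84.1933°.

84.19°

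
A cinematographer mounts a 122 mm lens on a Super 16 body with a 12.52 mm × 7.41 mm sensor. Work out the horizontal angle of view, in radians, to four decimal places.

Angle of view α = 2·arctan(w/2f) with w = 12.52 mm and f = 122 mm.
w/2f = 0.05131; arctan(0.05131) ≈ 0.0513 rad, so α ≈ 0.1025 rad.

0.1025 rad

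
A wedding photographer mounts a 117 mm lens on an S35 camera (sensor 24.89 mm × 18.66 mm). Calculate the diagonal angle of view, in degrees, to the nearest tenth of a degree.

Sensor diagonal = √(24.89² + 18.66²) = √967.7077 ≈ 31.1080 mm.
Angle of view α = 2·arctan(d/2f) with d = 31.1080 mm and f = 117 mm.
d/2f = 0.13294; arctan(0.13294) ≈ 7.5725°, so α ≈ 15.1450°.

15.1°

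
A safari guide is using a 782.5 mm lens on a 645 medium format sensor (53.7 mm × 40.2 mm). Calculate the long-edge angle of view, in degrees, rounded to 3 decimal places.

Angle of view α = 2·arctan(w/2f) with w = 53.7 mm and f = 782.5 mm.
w/2f = 0.03431; arctan(0.03431) ≈ 1.9652°, so α ≈ 3.9304°.

3.930°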